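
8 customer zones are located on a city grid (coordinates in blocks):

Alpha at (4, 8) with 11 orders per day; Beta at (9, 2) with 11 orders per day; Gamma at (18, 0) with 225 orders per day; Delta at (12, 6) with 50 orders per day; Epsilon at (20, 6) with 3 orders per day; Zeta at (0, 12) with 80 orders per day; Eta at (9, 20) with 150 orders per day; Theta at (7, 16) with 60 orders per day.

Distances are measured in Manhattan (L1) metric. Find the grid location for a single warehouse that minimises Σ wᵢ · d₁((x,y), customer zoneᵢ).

Manhattan distance separates: Σwᵢ(|x−xᵢ|+|y−yᵢ|) = Σwᵢ|x−xᵢ| + Σwᵢ|y−yᵢ|, so x and y are optimised independently as 1-D weighted medians.
Total weight W = 590; half = 295.
x-coordinate, sorted with cumulative weight:
  x=0 (Zeta, w=80) cum 80
  x=4 (Alpha, w=11) cum 91
  x=7 (Theta, w=60) cum 151
  x=9 (Beta, w=11) cum 162
  x=9 (Eta, w=150) cum 312  ← median
  x=12 (Delta, w=50) cum 362
  x=18 (Gamma, w=225) cum 587
  x=20 (Epsilon, w=3) cum 590
⇒ x* = 9
y-coordinate, sorted with cumulative weight:
  y=0 (Gamma, w=225) cum 225
  y=2 (Beta, w=11) cum 236
  y=6 (Delta, w=50) cum 286
  y=6 (Epsilon, w=3) cum 289
  y=8 (Alpha, w=11) cum 300  ← median
  y=12 (Zeta, w=80) cum 380
  y=16 (Theta, w=60) cum 440
  y=20 (Eta, w=150) cum 590
⇒ y* = 8

(9, 8)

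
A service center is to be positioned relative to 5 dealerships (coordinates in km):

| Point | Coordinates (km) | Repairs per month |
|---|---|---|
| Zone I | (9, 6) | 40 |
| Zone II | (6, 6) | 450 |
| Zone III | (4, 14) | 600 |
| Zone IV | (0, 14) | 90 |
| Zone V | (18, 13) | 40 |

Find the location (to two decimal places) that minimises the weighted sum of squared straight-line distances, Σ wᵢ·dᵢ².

The minimiser of Σwᵢ‖p−pᵢ‖² is the weighted centroid p* = (Σwᵢpᵢ)/(Σwᵢ).
Σwᵢ = 1220.
Σwᵢxᵢ = 40·9 + 450·6 + 600·4 + 90·0 + 40·18 = 6180.
Σwᵢyᵢ = 40·6 + 450·6 + 600·14 + 90·14 + 40·13 = 13120.
x* = 6180/1220 = 5.07, y* = 13120/1220 = 10.75.

(5.07, 10.75)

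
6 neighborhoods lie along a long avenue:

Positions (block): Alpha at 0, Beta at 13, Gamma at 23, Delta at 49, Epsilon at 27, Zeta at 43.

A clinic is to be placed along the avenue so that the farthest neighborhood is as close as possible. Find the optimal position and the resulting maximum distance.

location 24.5, max distance 24.5

The 1-center on a line is the midpoint of the two extreme points: leftmost at 0, rightmost at 49.
Optimal location = (0 + 49)/2 = 24.5; maximum distance = (49 − 0)/2 = 24.5.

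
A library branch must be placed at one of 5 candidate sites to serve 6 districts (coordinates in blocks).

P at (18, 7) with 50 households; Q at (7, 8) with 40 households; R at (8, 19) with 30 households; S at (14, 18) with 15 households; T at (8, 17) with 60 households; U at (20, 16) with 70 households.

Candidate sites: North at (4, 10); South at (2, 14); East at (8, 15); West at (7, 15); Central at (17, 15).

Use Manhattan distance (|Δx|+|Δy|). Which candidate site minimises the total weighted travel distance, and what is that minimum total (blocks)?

Total weighted distance at each candidate:
  North (4, 10): total = 3910
  South (2, 14): total = 4100
  East (8, 15): total = 2505
  West (7, 15): total = 2690
  Central (17, 15): total = 2550
Minimum is at East with total 2505 blocks.

East, total 2505 blocks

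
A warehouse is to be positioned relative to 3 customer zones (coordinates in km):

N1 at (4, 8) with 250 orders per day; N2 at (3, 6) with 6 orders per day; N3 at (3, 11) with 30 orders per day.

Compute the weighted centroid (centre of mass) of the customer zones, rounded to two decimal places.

The minimiser of Σwᵢ‖p−pᵢ‖² is the weighted centroid p* = (Σwᵢpᵢ)/(Σwᵢ).
Σwᵢ = 286.
Σwᵢxᵢ = 250·4 + 6·3 + 30·3 = 1108.
Σwᵢyᵢ = 250·8 + 6·6 + 30·11 = 2366.
x* = 1108/286 = 3.87, y* = 2366/286 = 8.27.

(3.87, 8.27)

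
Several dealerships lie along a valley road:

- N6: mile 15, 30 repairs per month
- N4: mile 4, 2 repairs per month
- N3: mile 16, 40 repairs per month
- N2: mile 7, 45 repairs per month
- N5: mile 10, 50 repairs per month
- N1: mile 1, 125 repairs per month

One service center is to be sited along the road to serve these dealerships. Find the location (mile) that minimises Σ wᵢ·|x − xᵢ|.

For a sum of weighted absolute distances on a line, the optimum is the weighted median (not the mean). Total weight W = 292; half-weight = 146.
Sort by position and accumulate weight:
  mile 1 (N1, w=125) → cum 125
  mile 4 (N4, w=2) → cum 127
  mile 7 (N2, w=45) → cum 172  ≥ 146 → median here
  mile 10 (N5, w=50) → cum 222
  mile 15 (N6, w=30) → cum 252
  mile 16 (N3, w=40) → cum 292
Optimal location: mile 7.

x = 7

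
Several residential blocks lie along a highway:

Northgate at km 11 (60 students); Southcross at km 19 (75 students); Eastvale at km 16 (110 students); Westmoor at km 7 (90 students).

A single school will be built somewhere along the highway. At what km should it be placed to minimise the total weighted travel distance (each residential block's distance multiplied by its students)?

For a sum of weighted absolute distances on a line, the optimum is the weighted median (not the mean). Total weight W = 335; half-weight = 167.5.
Sort by position and accumulate weight:
  km 7 (Westmoor, w=90) → cum 90
  km 11 (Northgate, w=60) → cum 150
  km 16 (Eastvale, w=110) → cum 260  ≥ 167.5 → median here
  km 19 (Southcross, w=75) → cum 335
Optimal location: km 16.

x = 16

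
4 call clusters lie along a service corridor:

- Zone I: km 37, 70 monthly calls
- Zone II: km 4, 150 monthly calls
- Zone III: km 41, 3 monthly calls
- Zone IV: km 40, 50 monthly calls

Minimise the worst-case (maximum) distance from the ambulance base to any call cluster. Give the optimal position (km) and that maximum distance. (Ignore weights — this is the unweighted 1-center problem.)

The 1-center on a line is the midpoint of the two extreme points: leftmost at 4, rightmost at 41.
Optimal location = (4 + 41)/2 = 22.5; maximum distance = (41 − 4)/2 = 18.5.

location 22.5, max distance 18.5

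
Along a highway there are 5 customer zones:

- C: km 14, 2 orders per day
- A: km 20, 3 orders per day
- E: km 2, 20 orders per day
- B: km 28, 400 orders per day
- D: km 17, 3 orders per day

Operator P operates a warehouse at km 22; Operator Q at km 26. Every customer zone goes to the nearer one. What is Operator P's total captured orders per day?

The indifferent point is the midpoint (22+26)/2 = 24; customer zones left of it (closer to Operator P at 22) go to Operator P, those right go to Operator Q.
  E at 2 (w=20) → Operator P
  C at 14 (w=2) → Operator P
  D at 17 (w=3) → Operator P
  A at 20 (w=3) → Operator P
  B at 28 (w=400) → Operator Q
Operator P captures 28; Operator Q captures 400.

28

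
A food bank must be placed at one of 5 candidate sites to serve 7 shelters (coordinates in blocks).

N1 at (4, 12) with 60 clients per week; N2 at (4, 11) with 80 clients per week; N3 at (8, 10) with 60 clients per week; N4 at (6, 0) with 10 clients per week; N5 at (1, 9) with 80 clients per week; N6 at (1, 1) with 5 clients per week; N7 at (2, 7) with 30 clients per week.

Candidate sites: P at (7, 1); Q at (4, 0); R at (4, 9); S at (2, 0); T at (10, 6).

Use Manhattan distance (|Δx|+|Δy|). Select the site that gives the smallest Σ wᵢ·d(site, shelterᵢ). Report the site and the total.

R, total 1165 blocks

Total weighted distance at each candidate:
  P (7, 1): total = 3980
  Q (4, 0): total = 3710
  R (4, 9): total = 1165
  S (2, 0): total = 3900
  T (10, 6): total = 3360
Minimum is at R with total 1165 blocks.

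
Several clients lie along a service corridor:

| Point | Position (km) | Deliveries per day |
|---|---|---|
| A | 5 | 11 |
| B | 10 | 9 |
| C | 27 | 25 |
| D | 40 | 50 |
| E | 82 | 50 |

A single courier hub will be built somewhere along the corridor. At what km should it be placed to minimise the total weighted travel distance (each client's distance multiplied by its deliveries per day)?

x = 40

For a sum of weighted absolute distances on a line, the optimum is the weighted median (not the mean). Total weight W = 145; half-weight = 72.5.
Sort by position and accumulate weight:
  km 5 (A, w=11) → cum 11
  km 10 (B, w=9) → cum 20
  km 27 (C, w=25) → cum 45
  km 40 (D, w=50) → cum 95  ≥ 72.5 → median here
  km 82 (E, w=50) → cum 145
Optimal location: km 40.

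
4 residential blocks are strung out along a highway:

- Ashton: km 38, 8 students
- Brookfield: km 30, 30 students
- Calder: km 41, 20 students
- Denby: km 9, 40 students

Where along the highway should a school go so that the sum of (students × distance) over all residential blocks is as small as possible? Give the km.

For a sum of weighted absolute distances on a line, the optimum is the weighted median (not the mean). Total weight W = 98; half-weight = 49.
Sort by position and accumulate weight:
  km 9 (Denby, w=40) → cum 40
  km 30 (Brookfield, w=30) → cum 70  ≥ 49 → median here
  km 38 (Ashton, w=8) → cum 78
  km 41 (Calder, w=20) → cum 98
Optimal location: km 30.

x = 30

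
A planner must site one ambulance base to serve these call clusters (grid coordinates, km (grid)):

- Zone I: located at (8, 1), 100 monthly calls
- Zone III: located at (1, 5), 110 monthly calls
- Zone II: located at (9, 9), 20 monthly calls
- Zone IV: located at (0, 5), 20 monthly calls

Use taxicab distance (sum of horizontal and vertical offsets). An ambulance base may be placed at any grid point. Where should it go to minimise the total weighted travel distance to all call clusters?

(1, 5)

Manhattan distance separates: Σwᵢ(|x−xᵢ|+|y−yᵢ|) = Σwᵢ|x−xᵢ| + Σwᵢ|y−yᵢ|, so x and y are optimised independently as 1-D weighted medians.
Total weight W = 250; half = 125.
x-coordinate, sorted with cumulative weight:
  x=0 (Zone IV, w=20) cum 20
  x=1 (Zone III, w=110) cum 130  ← median
  x=8 (Zone I, w=100) cum 230
  x=9 (Zone II, w=20) cum 250
⇒ x* = 1
y-coordinate, sorted with cumulative weight:
  y=1 (Zone I, w=100) cum 100
  y=5 (Zone III, w=110) cum 210  ← median
  y=5 (Zone IV, w=20) cum 230
  y=9 (Zone II, w=20) cum 250
⇒ y* = 5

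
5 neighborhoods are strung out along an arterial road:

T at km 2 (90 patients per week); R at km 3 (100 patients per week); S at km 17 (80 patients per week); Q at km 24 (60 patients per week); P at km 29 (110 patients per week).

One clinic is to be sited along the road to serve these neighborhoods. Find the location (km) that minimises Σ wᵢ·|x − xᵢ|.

x = 17

For a sum of weighted absolute distances on a line, the optimum is the weighted median (not the mean). Total weight W = 440; half-weight = 220.
Sort by position and accumulate weight:
  km 2 (T, w=90) → cum 90
  km 3 (R, w=100) → cum 190
  km 17 (S, w=80) → cum 270  ≥ 220 → median here
  km 24 (Q, w=60) → cum 330
  km 29 (P, w=110) → cum 440
Optimal location: km 17.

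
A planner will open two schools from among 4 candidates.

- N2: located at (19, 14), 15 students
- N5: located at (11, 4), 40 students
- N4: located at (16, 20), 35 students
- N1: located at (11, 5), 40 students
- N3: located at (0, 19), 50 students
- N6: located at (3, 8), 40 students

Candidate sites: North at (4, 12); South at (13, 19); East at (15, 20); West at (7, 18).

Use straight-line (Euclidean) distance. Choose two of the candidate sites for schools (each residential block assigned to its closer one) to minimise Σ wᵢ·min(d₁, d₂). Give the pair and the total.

{North, East}, total 1532.4

Evaluate every pair (each demand assigned to the nearer of the two):
  {North, East}: total = 1532.4
  {North, South}: total = 1617.1
  {North, West}: total = 1852.1
  {East, West}: total = 2054.0
  {South, West}: total = 2138.7
  {South, East}: total = 2558.8
Best pair: {North, East} with total 1532.4.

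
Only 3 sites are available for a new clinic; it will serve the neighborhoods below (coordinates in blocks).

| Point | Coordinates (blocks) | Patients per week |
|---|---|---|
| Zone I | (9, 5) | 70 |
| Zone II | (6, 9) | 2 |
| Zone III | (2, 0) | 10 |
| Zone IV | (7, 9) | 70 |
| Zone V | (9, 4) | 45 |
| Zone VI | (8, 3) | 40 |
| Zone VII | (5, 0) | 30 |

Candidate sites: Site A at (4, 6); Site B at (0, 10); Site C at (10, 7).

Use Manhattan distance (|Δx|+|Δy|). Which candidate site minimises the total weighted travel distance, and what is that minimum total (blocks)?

Total weighted distance at each candidate:
  Site A (4, 6): total = 1735
  Site B (0, 10): total = 3399
  Site C (10, 7): total = 1502
Minimum is at Site C with total 1502 blocks.

Site C, total 1502 blocks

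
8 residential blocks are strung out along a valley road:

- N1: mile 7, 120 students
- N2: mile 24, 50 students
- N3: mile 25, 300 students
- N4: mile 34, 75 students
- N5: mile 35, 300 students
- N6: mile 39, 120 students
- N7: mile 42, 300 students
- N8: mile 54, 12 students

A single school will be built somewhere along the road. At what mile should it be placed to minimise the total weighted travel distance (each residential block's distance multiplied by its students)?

x = 35

For a sum of weighted absolute distances on a line, the optimum is the weighted median (not the mean). Total weight W = 1277; half-weight = 638.5.
Sort by position and accumulate weight:
  mile 7 (N1, w=120) → cum 120
  mile 24 (N2, w=50) → cum 170
  mile 25 (N3, w=300) → cum 470
  mile 34 (N4, w=75) → cum 545
  mile 35 (N5, w=300) → cum 845  ≥ 638.5 → median here
  mile 39 (N6, w=120) → cum 965
  mile 42 (N7, w=300) → cum 1265
  mile 54 (N8, w=12) → cum 1277
Optimal location: mile 35.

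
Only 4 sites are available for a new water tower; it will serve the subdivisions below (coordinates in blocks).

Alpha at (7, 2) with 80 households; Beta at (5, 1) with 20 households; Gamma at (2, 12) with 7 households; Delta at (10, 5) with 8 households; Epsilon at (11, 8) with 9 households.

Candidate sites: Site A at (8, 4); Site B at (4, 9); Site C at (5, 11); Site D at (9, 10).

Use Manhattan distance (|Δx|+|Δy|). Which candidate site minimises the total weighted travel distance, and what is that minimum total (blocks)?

Total weighted distance at each candidate:
  Site A (8, 4): total = 545
  Site B (4, 9): total = 1167
  Site C (5, 11): total = 1277
  Site D (9, 10): total = 1207
Minimum is at Site A with total 545 blocks.

Site A, total 545 blocks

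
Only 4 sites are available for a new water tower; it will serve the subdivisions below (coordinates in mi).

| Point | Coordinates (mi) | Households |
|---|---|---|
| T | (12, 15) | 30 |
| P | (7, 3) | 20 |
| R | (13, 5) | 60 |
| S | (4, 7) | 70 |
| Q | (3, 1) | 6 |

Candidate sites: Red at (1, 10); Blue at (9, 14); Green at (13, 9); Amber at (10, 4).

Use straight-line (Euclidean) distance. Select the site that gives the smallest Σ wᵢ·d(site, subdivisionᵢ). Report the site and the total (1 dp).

Total weighted distance at each candidate:
  Red (1, 10): total = 1679.2
  Blue (9, 14): total = 1597.5
  Green (13, 9): total = 1314.4
  Amber (10, 4): total = 1103.7
Minimum is at Amber with total 1103.7 mi.

Amber, total 1103.7 mi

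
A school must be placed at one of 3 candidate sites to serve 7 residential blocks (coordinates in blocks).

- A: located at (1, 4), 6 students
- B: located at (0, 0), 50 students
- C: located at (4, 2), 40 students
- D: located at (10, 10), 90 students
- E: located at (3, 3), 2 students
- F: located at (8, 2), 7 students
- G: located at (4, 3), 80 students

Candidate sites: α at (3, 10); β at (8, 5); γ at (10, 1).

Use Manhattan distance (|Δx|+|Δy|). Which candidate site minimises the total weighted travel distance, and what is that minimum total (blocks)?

β, total 2123 blocks

Total weighted distance at each candidate:
  α (3, 10): total = 2433
  β (8, 5): total = 2123
  γ (10, 1): total = 2391
Minimum is at β with total 2123 blocks.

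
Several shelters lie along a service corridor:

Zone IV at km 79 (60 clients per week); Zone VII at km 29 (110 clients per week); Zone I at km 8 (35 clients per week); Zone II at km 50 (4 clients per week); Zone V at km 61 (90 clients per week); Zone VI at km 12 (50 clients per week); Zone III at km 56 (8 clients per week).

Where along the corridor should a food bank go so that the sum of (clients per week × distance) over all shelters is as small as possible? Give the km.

For a sum of weighted absolute distances on a line, the optimum is the weighted median (not the mean). Total weight W = 357; half-weight = 178.5.
Sort by position and accumulate weight:
  km 8 (Zone I, w=35) → cum 35
  km 12 (Zone VI, w=50) → cum 85
  km 29 (Zone VII, w=110) → cum 195  ≥ 178.5 → median here
  km 50 (Zone II, w=4) → cum 199
  km 56 (Zone III, w=8) → cum 207
  km 61 (Zone V, w=90) → cum 297
  km 79 (Zone IV, w=60) → cum 357
Optimal location: km 29.

x = 29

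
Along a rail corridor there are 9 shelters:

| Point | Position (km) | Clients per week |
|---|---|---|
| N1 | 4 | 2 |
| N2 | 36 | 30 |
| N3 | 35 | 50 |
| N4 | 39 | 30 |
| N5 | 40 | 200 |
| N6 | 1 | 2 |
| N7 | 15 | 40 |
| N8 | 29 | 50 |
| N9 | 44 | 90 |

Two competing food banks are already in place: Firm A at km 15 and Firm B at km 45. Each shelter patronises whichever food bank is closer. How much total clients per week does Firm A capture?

The indifferent point is the midpoint (15+45)/2 = 30; shelters left of it (closer to Firm A at 15) go to Firm A, those right go to Firm B.
  N6 at 1 (w=2) → Firm A
  N1 at 4 (w=2) → Firm A
  N7 at 15 (w=40) → Firm A
  N8 at 29 (w=50) → Firm A
  N3 at 35 (w=50) → Firm B
  N2 at 36 (w=30) → Firm B
  N4 at 39 (w=30) → Firm B
  N5 at 40 (w=200) → Firm B
  N9 at 44 (w=90) → Firm B
Firm A captures 94; Firm B captures 400.

94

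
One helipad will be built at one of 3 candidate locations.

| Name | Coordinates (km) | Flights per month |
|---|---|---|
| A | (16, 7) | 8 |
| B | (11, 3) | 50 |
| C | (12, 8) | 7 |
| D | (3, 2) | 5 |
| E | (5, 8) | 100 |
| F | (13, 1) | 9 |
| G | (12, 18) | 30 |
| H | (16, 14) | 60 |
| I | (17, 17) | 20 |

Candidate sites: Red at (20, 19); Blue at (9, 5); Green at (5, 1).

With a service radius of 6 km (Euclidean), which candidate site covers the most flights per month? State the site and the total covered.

Blue, covering 166

Coverage radius r = 6 km; a point is covered iff (Δx)²+(Δy)² ≤ 6² = 36.
  Red (20, 19): covers {I} → 20
  Blue (9, 5): covers {B, C, E, F} → 166
  Green (5, 1): covers {D} → 5
Maximum coverage at Blue: 166 flights per month.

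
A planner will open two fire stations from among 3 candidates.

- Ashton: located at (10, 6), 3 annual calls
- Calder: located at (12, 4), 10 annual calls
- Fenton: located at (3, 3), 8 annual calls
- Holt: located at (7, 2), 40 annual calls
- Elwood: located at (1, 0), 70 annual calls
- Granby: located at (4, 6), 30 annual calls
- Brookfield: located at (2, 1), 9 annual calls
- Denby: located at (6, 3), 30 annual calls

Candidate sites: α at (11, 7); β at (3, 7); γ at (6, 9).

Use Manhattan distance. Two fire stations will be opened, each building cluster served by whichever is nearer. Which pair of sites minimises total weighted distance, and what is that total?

{α, β}, total 1401

Evaluate every pair (each demand assigned to the nearer of the two):
  {α, β}: total = 1401
  {β, γ}: total = 1416
  {α, γ}: total = 1856
Best pair: {α, β} with total 1401.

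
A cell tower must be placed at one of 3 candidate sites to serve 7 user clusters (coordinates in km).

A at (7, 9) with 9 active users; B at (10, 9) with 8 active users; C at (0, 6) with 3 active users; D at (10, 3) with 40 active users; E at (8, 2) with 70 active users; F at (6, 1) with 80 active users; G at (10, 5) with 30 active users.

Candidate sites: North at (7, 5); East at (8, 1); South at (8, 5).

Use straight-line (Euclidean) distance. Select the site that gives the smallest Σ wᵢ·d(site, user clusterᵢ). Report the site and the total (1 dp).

East, total 644.1 km

Total weighted distance at each candidate:
  North (7, 5): total = 882.6
  East (8, 1): total = 644.1
  South (8, 5): total = 838.0
Minimum is at East with total 644.1 km.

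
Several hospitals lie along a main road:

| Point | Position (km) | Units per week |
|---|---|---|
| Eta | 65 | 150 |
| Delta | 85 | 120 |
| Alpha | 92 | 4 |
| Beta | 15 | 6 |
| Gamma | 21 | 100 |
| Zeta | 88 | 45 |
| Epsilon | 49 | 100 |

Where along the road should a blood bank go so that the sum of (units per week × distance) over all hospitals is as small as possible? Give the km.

For a sum of weighted absolute distances on a line, the optimum is the weighted median (not the mean). Total weight W = 525; half-weight = 262.5.
Sort by position and accumulate weight:
  km 15 (Beta, w=6) → cum 6
  km 21 (Gamma, w=100) → cum 106
  km 49 (Epsilon, w=100) → cum 206
  km 65 (Eta, w=150) → cum 356  ≥ 262.5 → median here
  km 85 (Delta, w=120) → cum 476
  km 88 (Zeta, w=45) → cum 521
  km 92 (Alpha, w=4) → cum 525
Optimal location: km 65.

x = 65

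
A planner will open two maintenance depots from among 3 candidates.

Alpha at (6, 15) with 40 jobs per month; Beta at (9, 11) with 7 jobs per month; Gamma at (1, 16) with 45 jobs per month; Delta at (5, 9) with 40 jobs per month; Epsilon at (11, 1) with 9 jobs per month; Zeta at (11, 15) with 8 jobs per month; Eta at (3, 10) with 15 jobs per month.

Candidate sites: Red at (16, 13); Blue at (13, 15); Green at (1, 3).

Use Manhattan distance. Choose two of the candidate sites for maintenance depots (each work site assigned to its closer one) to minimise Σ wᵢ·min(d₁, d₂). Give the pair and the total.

{Blue, Green}, total 1580

Evaluate every pair (each demand assigned to the nearer of the two):
  {Blue, Green}: total = 1580
  {Red, Green}: total = 1827
  {Red, Blue}: total = 1866
Best pair: {Blue, Green} with total 1580.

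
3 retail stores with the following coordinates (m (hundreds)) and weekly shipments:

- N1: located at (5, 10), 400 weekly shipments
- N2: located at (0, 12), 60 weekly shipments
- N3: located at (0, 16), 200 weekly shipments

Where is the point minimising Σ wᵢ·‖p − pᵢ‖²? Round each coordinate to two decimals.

The minimiser of Σwᵢ‖p−pᵢ‖² is the weighted centroid p* = (Σwᵢpᵢ)/(Σwᵢ).
Σwᵢ = 660.
Σwᵢxᵢ = 400·5 + 60·0 + 200·0 = 2000.
Σwᵢyᵢ = 400·10 + 60·12 + 200·16 = 7920.
x* = 2000/660 = 3.03, y* = 7920/660 = 12.00.

(3.03, 12.00)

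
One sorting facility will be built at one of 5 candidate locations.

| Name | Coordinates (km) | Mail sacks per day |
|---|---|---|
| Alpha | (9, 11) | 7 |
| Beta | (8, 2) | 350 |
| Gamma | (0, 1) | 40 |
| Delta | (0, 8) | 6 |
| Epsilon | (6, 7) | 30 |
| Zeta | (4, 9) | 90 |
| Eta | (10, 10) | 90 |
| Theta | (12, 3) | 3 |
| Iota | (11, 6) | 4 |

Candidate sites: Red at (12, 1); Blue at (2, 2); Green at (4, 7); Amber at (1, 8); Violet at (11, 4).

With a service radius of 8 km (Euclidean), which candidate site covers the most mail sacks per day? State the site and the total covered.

Coverage radius r = 8 km; a point is covered iff (Δx)²+(Δy)² ≤ 8² = 64.
  Red (12, 1): covers {Beta, Theta, Iota} → 357
  Blue (2, 2): covers {Beta, Gamma, Delta, Epsilon, Zeta} → 516
  Green (4, 7): covers {Alpha, Beta, Gamma, Delta, Epsilon, Zeta, Eta, Iota} → 617
  Amber (1, 8): covers {Gamma, Delta, Epsilon, Zeta} → 166
  Violet (11, 4): covers {Alpha, Beta, Epsilon, Eta, Theta, Iota} → 484
Maximum coverage at Green: 617 mail sacks per day.

Green, covering 617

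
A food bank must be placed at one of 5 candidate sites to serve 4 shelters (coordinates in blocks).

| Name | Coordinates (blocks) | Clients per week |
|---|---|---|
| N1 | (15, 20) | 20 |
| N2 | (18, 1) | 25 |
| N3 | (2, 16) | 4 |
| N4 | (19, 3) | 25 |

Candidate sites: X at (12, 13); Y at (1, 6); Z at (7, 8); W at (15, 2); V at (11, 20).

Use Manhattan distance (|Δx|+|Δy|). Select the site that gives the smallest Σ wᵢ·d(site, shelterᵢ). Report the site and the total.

Total weighted distance at each candidate:
  X (12, 13): total = 1127
  Y (1, 6): total = 1679
  Z (7, 8): total = 1327
  W (15, 2): total = 693
  V (11, 20): total = 1407
Minimum is at W with total 693 blocks.

W, total 693 blocks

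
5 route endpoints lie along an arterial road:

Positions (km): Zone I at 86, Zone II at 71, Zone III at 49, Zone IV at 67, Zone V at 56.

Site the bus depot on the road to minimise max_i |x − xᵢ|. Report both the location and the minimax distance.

location 67.5, max distance 18.5

The 1-center on a line is the midpoint of the two extreme points: leftmost at 49, rightmost at 86.
Optimal location = (49 + 86)/2 = 67.5; maximum distance = (86 − 49)/2 = 18.5.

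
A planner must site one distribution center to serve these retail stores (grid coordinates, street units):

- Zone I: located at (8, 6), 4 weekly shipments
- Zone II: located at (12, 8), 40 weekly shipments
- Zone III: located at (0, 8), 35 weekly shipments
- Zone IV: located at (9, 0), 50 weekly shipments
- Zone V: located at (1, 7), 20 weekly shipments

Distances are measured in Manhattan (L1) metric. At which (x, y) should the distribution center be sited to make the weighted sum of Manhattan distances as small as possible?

Manhattan distance separates: Σwᵢ(|x−xᵢ|+|y−yᵢ|) = Σwᵢ|x−xᵢ| + Σwᵢ|y−yᵢ|, so x and y are optimised independently as 1-D weighted medians.
Total weight W = 149; half = 74.5.
x-coordinate, sorted with cumulative weight:
  x=0 (Zone III, w=35) cum 35
  x=1 (Zone V, w=20) cum 55
  x=8 (Zone I, w=4) cum 59
  x=9 (Zone IV, w=50) cum 109  ← median
  x=12 (Zone II, w=40) cum 149
⇒ x* = 9
y-coordinate, sorted with cumulative weight:
  y=0 (Zone IV, w=50) cum 50
  y=6 (Zone I, w=4) cum 54
  y=7 (Zone V, w=20) cum 74
  y=8 (Zone II, w=40) cum 114  ← median
  y=8 (Zone III, w=35) cum 149
⇒ y* = 8

(9, 8)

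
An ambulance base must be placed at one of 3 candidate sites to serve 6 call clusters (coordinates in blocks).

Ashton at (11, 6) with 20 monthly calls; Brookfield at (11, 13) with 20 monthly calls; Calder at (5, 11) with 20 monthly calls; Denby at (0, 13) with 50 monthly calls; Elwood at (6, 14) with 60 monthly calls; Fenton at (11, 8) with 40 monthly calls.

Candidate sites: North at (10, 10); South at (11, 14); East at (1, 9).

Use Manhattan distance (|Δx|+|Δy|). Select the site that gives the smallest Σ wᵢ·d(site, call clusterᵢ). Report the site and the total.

Total weighted distance at each candidate:
  North (10, 10): total = 1550
  South (11, 14): total = 1500
  East (1, 9): total = 1950
Minimum is at South with total 1500 blocks.

South, total 1500 blocks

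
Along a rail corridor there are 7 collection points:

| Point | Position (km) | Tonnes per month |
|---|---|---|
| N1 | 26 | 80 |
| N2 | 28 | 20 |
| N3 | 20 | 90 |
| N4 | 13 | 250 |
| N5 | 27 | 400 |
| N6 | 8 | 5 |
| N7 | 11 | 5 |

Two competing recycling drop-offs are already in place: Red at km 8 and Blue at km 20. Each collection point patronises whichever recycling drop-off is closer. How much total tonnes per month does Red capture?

The indifferent point is the midpoint (8+20)/2 = 14; collection points left of it (closer to Red at 8) go to Red, those right go to Blue.
  N6 at 8 (w=5) → Red
  N7 at 11 (w=5) → Red
  N4 at 13 (w=250) → Red
  N3 at 20 (w=90) → Blue
  N1 at 26 (w=80) → Blue
  N5 at 27 (w=400) → Blue
  N2 at 28 (w=20) → Blue
Red captures 260; Blue captures 590.

260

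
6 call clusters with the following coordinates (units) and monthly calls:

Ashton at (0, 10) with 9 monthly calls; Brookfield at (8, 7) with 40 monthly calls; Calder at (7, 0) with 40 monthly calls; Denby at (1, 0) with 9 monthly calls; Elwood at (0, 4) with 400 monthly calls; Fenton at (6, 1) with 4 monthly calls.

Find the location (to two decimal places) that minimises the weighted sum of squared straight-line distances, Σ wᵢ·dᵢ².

The minimiser of Σwᵢ‖p−pᵢ‖² is the weighted centroid p* = (Σwᵢpᵢ)/(Σwᵢ).
Σwᵢ = 502.
Σwᵢxᵢ = 9·0 + 40·8 + 40·7 + 9·1 + 400·0 + 4·6 = 633.
Σwᵢyᵢ = 9·10 + 40·7 + 40·0 + 9·0 + 400·4 + 4·1 = 1974.
x* = 633/502 = 1.26, y* = 1974/502 = 3.93.

(1.26, 3.93)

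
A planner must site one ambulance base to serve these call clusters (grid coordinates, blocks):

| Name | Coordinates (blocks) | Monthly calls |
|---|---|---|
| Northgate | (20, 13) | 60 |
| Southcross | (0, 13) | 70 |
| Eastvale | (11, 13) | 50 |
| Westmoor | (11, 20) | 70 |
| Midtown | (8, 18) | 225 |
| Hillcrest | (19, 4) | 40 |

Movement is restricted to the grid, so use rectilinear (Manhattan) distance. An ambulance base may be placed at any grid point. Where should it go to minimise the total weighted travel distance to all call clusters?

(8, 18)

Manhattan distance separates: Σwᵢ(|x−xᵢ|+|y−yᵢ|) = Σwᵢ|x−xᵢ| + Σwᵢ|y−yᵢ|, so x and y are optimised independently as 1-D weighted medians.
Total weight W = 515; half = 257.5.
x-coordinate, sorted with cumulative weight:
  x=0 (Southcross, w=70) cum 70
  x=8 (Midtown, w=225) cum 295  ← median
  x=11 (Eastvale, w=50) cum 345
  x=11 (Westmoor, w=70) cum 415
  x=19 (Hillcrest, w=40) cum 455
  x=20 (Northgate, w=60) cum 515
⇒ x* = 8
y-coordinate, sorted with cumulative weight:
  y=4 (Hillcrest, w=40) cum 40
  y=13 (Northgate, w=60) cum 100
  y=13 (Southcross, w=70) cum 170
  y=13 (Eastvale, w=50) cum 220
  y=18 (Midtown, w=225) cum 445  ← median
  y=20 (Westmoor, w=70) cum 515
⇒ y* = 18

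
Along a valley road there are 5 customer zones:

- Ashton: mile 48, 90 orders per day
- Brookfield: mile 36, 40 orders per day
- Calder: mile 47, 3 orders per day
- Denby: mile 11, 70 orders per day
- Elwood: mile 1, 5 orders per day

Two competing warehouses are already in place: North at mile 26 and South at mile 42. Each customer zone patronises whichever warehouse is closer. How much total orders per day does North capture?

75

The indifferent point is the midpoint (26+42)/2 = 34; customer zones left of it (closer to North at 26) go to North, those right go to South.
  Elwood at 1 (w=5) → North
  Denby at 11 (w=70) → North
  Brookfield at 36 (w=40) → South
  Calder at 47 (w=3) → South
  Ashton at 48 (w=90) → South
North captures 75; South captures 133.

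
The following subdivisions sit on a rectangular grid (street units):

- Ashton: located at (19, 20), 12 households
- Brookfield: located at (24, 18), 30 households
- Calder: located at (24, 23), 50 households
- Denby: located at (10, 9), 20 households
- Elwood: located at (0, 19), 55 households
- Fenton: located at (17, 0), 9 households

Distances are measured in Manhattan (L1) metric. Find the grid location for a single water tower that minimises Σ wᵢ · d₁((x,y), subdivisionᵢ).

(19, 19)

Manhattan distance separates: Σwᵢ(|x−xᵢ|+|y−yᵢ|) = Σwᵢ|x−xᵢ| + Σwᵢ|y−yᵢ|, so x and y are optimised independently as 1-D weighted medians.
Total weight W = 176; half = 88.
x-coordinate, sorted with cumulative weight:
  x=0 (Elwood, w=55) cum 55
  x=10 (Denby, w=20) cum 75
  x=17 (Fenton, w=9) cum 84
  x=19 (Ashton, w=12) cum 96  ← median
  x=24 (Brookfield, w=30) cum 126
  x=24 (Calder, w=50) cum 176
⇒ x* = 19
y-coordinate, sorted with cumulative weight:
  y=0 (Fenton, w=9) cum 9
  y=9 (Denby, w=20) cum 29
  y=18 (Brookfield, w=30) cum 59
  y=19 (Elwood, w=55) cum 114  ← median
  y=20 (Ashton, w=12) cum 126
  y=23 (Calder, w=50) cum 176
⇒ y* = 19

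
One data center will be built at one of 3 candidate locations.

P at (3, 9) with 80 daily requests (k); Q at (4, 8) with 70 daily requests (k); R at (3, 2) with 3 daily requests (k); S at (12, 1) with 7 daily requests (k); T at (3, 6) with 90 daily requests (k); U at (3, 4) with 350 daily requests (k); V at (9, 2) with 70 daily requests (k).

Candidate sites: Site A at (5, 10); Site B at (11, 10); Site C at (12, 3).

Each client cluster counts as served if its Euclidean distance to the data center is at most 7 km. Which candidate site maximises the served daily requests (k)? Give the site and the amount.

Coverage radius r = 7 km; a point is covered iff (Δx)²+(Δy)² ≤ 7² = 49.
  Site A (5, 10): covers {P, Q, T, U} → 590
  Site B (11, 10): covers {none} → 0
  Site C (12, 3): covers {S, V} → 77
Maximum coverage at Site A: 590 daily requests (k).

Site A, covering 590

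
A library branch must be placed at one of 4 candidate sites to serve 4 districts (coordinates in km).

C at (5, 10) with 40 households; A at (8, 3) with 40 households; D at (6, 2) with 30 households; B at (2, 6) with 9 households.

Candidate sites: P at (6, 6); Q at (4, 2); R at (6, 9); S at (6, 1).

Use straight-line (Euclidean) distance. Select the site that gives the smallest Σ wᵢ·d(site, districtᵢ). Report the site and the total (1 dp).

Total weighted distance at each candidate:
  P (6, 6): total = 465.1
  Q (4, 2): total = 587.7
  R (6, 9): total = 564.6
  S (6, 1): total = 563.0
Minimum is at P with total 465.1 km.

P, total 465.1 km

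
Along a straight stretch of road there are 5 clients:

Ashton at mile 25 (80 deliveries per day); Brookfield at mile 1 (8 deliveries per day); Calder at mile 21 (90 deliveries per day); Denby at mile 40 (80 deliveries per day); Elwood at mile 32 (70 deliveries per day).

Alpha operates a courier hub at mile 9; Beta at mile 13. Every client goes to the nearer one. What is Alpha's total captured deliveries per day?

8

The indifferent point is the midpoint (9+13)/2 = 11; clients left of it (closer to Alpha at 9) go to Alpha, those right go to Beta.
  Brookfield at 1 (w=8) → Alpha
  Calder at 21 (w=90) → Beta
  Ashton at 25 (w=80) → Beta
  Elwood at 32 (w=70) → Beta
  Denby at 40 (w=80) → Beta
Alpha captures 8; Beta captures 320.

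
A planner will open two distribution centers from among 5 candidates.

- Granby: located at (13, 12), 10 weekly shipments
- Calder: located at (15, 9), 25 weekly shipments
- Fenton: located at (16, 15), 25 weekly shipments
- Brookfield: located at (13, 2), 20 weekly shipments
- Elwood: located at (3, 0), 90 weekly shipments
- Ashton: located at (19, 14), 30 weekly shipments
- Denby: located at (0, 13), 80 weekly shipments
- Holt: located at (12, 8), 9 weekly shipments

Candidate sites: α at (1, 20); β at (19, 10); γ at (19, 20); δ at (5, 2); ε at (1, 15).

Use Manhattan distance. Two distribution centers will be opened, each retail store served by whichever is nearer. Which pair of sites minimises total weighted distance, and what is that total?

Evaluate every pair (each demand assigned to the nearer of the two):
  {δ, ε}: total = 2397
  {β, δ}: total = 2406
  {β, ε}: total = 2656
  {γ, δ}: total = 2812
  {α, δ}: total = 3102
  {γ, ε}: total = 3307
  {α, β}: total = 3506
  {α, ε}: total = 4027
  {α, γ}: total = 4166
  {β, γ}: total = 4986
Best pair: {δ, ε} with total 2397.

{δ, ε}, total 2397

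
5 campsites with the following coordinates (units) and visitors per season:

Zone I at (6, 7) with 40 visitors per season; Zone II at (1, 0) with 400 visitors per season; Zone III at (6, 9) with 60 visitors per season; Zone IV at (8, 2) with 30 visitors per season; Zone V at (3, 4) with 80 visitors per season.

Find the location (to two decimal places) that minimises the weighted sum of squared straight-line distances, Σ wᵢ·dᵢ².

The minimiser of Σwᵢ‖p−pᵢ‖² is the weighted centroid p* = (Σwᵢpᵢ)/(Σwᵢ).
Σwᵢ = 610.
Σwᵢxᵢ = 40·6 + 400·1 + 60·6 + 30·8 + 80·3 = 1480.
Σwᵢyᵢ = 40·7 + 400·0 + 60·9 + 30·2 + 80·4 = 1200.
x* = 1480/610 = 2.43, y* = 1200/610 = 1.97.

(2.43, 1.97)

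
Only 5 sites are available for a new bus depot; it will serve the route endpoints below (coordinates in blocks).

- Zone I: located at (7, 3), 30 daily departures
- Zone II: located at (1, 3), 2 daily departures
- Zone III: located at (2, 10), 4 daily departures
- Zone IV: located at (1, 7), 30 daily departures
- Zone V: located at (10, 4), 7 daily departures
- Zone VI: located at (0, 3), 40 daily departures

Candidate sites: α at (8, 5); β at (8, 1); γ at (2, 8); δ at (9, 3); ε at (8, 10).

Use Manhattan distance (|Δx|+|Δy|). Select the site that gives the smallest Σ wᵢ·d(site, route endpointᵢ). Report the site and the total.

γ, total 744 blocks

Total weighted distance at each candidate:
  α (8, 5): total = 843
  β (8, 1): total = 993
  γ (2, 8): total = 744
  δ (9, 3): total = 866
  ε (8, 10): total = 1248
Minimum is at γ with total 744 blocks.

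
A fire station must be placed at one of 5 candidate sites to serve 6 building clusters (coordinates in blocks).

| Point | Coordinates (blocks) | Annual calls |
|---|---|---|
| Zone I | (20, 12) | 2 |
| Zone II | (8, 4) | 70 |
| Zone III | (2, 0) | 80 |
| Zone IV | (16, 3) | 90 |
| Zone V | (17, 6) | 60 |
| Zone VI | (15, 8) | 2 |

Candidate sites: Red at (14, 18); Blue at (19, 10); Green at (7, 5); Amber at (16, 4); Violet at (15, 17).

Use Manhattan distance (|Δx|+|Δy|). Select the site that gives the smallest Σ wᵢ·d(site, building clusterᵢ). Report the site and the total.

Total weighted distance at each candidate:
  Red (14, 18): total = 6276
  Blue (19, 10): total = 4628
  Green (7, 5): total = 2652
  Amber (16, 4): total = 2304
  Violet (15, 17): total = 5968
Minimum is at Amber with total 2304 blocks.

Amber, total 2304 blocks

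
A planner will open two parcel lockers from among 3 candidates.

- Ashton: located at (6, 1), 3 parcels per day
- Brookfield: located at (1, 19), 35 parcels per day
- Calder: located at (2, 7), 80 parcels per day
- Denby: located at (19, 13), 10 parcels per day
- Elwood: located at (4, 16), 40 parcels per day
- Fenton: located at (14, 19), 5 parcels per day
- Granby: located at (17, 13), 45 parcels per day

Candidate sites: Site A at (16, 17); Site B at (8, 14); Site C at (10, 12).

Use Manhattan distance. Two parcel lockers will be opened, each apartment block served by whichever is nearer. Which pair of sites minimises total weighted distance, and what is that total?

{Site A, Site B}, total 2060

Evaluate every pair (each demand assigned to the nearer of the two):
  {Site A, Site B}: total = 2060
  {Site B, Site C}: total = 2260
  {Site A, Site C}: total = 2360
Best pair: {Site A, Site B} with total 2060.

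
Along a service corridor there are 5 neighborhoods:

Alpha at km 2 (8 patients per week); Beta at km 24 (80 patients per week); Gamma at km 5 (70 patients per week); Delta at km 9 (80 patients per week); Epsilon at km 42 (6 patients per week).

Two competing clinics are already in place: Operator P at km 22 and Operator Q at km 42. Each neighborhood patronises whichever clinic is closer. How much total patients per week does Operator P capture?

238

The indifferent point is the midpoint (22+42)/2 = 32; neighborhoods left of it (closer to Operator P at 22) go to Operator P, those right go to Operator Q.
  Alpha at 2 (w=8) → Operator P
  Gamma at 5 (w=70) → Operator P
  Delta at 9 (w=80) → Operator P
  Beta at 24 (w=80) → Operator P
  Epsilon at 42 (w=6) → Operator Q
Operator P captures 238; Operator Q captures 6.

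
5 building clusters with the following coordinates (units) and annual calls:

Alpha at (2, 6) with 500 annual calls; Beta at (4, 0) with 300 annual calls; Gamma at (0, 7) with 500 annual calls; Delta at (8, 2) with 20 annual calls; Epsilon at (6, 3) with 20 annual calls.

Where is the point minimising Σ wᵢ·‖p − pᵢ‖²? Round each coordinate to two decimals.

(1.85, 4.93)

The minimiser of Σwᵢ‖p−pᵢ‖² is the weighted centroid p* = (Σwᵢpᵢ)/(Σwᵢ).
Σwᵢ = 1340.
Σwᵢxᵢ = 500·2 + 300·4 + 500·0 + 20·8 + 20·6 = 2480.
Σwᵢyᵢ = 500·6 + 300·0 + 500·7 + 20·2 + 20·3 = 6600.
x* = 2480/1340 = 1.85, y* = 6600/1340 = 4.93.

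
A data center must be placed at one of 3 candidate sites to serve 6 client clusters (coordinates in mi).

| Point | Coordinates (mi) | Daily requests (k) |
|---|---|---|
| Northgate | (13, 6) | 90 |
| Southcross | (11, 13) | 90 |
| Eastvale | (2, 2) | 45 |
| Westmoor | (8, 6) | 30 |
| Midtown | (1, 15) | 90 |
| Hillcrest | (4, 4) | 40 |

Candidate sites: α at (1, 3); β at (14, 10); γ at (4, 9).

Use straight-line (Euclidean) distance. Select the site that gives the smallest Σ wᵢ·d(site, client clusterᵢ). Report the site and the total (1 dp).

Total weighted distance at each candidate:
  α (1, 3): total = 3884.6
  β (14, 10): total = 3338.3
  γ (4, 9): total = 2860.8
Minimum is at γ with total 2860.8 mi.

γ, total 2860.8 mi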